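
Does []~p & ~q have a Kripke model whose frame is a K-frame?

1. []~p & ~q, w0
2. []~p, w0   [&-rule on 1]
3. ~q, w0   [&-rule on 1]

Satisfiable (open branch found)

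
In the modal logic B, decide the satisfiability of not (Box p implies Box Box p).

1. not (Box p implies Box Box p), 0
2. Box p, 0
3. not Box Box p, 0
4. p, 0
5. not Box p, 1
6. p, 1
7. not p, 2
Accessibility: 0R0, 0R1, 1R0, 1R1, 1R2, 2R1, 2R2

Yes, satisfiable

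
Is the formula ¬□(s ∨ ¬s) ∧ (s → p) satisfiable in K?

1. ¬□(s ∨ ¬s) ∧ (s → p), u
2. ¬□(s ∨ ¬s), u
3. s → p, u
4. p, u
5. ¬(s ∨ ¬s), v
6. ¬s, v
7. s, v
Accessibility: uRv
Branch closes: s and ¬s both at v.
(One branch shown.) All branches close.

No, unsatisfiable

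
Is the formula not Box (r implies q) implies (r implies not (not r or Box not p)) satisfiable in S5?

Satisfiable

1. not Box (r implies q) implies (r implies not (not r or Box not p)), w0
2. r implies not (not r or Box not p), w0   [implies-rule on 1 (branches; this branch)]
3. not (not r or Box not p), w0   [implies-rule on 2 (branches; this branch)]
4. r, w0   [neg-or-rule on 3]
5. not Box not p, w0   [neg-or-rule on 3]
6. p, w1   [neg-Box-rule on 5: fresh world w1, w0Rw1]
Accessibility: w0Rw0, w0Rw1, w1Rw0, w1Rw1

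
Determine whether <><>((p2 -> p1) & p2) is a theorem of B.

No, not valid

Tableau for the negation ~<><>((p2 -> p1) & p2):
1. ~<><>((p2 -> p1) & p2), u
2. ~<>((p2 -> p1) & p2), u   [~<>-rule on 1 via uRu]
3. ~((p2 -> p1) & p2), u   [~<>-rule on 2 via uRu]
4. ~p2, u   [~&-rule on 3 (branches; this branch)]
Accessibility: uRu
The negation has an open branch (countermodel exists).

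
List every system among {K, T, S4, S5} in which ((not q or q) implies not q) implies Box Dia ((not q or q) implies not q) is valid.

S4-tableau for the negation not (((not q or q) implies not q) implies Box Dia ((not q or q) implies not q)):
1. not (((not q or q) implies not q) implies Box Dia ((not q or q) implies not q)), u
2. (not q or q) implies not q, u   [neg-implies-rule on 1]
3. not Box Dia ((not q or q) implies not q), u   [neg-implies-rule on 1]
4. not q, u   [implies-rule on 2 (branches; this branch)]
5. not Dia ((not q or q) implies not q), v   [neg-Box-rule on 3: fresh world v, uRv]
6. not ((not q or q) implies not q), v   [neg-Dia-rule on 5 via vRv]
7. not q or q, v   [neg-implies-rule on 6]
8. q, v   [neg-implies-rule on 6]
Accessibility: uRu, uRv, vRv
Complete open branch: countermodel on an S4-frame, so not valid in S4, nor in K, T (the same frame is also a K-frame and a T-frame).
S5-tableau for the negation not (((not q or q) implies not q) implies Box Dia ((not q or q) implies not q)):
1. not (((not q or q) implies not q) implies Box Dia ((not q or q) implies not q)), u
2. (not q or q) implies not q, u   [neg-implies-rule on 1]
3. not Box Dia ((not q or q) implies not q), u   [neg-implies-rule on 1]
4. not q, u   [implies-rule on 2 (branches; this branch)]
5. not Dia ((not q or q) implies not q), v   [neg-Box-rule on 3: fresh world v, uRv]
6. not ((not q or q) implies not q), u   [neg-Dia-rule on 5 via vRu]
7. not q or q, u   [neg-implies-rule on 6]
8. q, u   [neg-implies-rule on 6]
Accessibility: uRu, uRv, vRu, vRv
Branch closes: q and not q both at u.
Every branch closes (one shown): valid in S5.

S5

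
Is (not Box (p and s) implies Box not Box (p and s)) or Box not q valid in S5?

Tableau for the negation not ((not Box (p and s) implies Box not Box (p and s)) or Box not q):
1. not ((not Box (p and s) implies Box not Box (p and s)) or Box not q), u
2. not (not Box (p and s) implies Box not Box (p and s)), u
3. not Box not q, u
4. not Box (p and s), u
5. not Box not Box (p and s), u
6. q, v
7. not (p and s), w
8. not s, w
9. Box (p and s), x
10. p and s, u
11. p, u
12. s, u
13. p and s, v
14. p, v
15. s, v
16. p and s, w
17. p, w
18. s, w
Accessibility: uRu, uRv, uRw, uRx, vRu, vRv, vRw, vRx, wRu, wRv, wRw, wRx, xRu, xRv, xRw, xRx
Branch closes: s and not s both at w.
Every branch of the negation's tableau closes; the branch above is one of them.

Valid in S5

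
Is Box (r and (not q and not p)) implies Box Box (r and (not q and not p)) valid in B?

Tableau for the negation not (Box (r and (not q and not p)) implies Box Box (r and (not q and not p))):
1. not (Box (r and (not q and not p)) implies Box Box (r and (not q and not p))), 0
2. Box (r and (not q and not p)), 0
3. not Box Box (r and (not q and not p)), 0
4. r and (not q and not p), 0
5. r, 0
6. not q and not p, 0
7. not q, 0
8. not p, 0
9. not Box (r and (not q and not p)), 1
10. r and (not q and not p), 1
11. r, 1
12. not q and not p, 1
13. not q, 1
14. not p, 1
15. not (r and (not q and not p)), 2
16. not (not q and not p), 2
17. p, 2
Accessibility: 0R0, 0R1, 1R0, 1R1, 1R2, 2R1, 2R2
The negation has an open branch (countermodel exists).

Invalid (countermodel exists)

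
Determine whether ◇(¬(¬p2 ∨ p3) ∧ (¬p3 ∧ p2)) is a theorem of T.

Invalid (countermodel exists)

Tableau for the negation ¬◇(¬(¬p2 ∨ p3) ∧ (¬p3 ∧ p2)):
1. ¬◇(¬(¬p2 ∨ p3) ∧ (¬p3 ∧ p2)), u
2. ¬(¬(¬p2 ∨ p3) ∧ (¬p3 ∧ p2)), u   [¬◇-rule on 1 via uRu]
3. ¬(¬p3 ∧ p2), u   [¬∧-rule on 2 (branches; this branch)]
4. ¬p2, u   [¬∧-rule on 3 (branches; this branch)]
Accessibility: uRu
The negation has an open branch (countermodel exists).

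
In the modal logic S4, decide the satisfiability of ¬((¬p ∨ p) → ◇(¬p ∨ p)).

Unsatisfiable (every branch closes)

1. ¬((¬p ∨ p) → ◇(¬p ∨ p)), w0
2. ¬p ∨ p, w0
3. ¬◇(¬p ∨ p), w0
4. ¬(¬p ∨ p), w0
5. p, w0
6. ¬p, w0
Accessibility: w0Rw0
Branch closes: p and ¬p both at w0.
(One branch shown.) All branches close.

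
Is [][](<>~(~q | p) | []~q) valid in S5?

No, not valid

Tableau for the negation ~[][](<>~(~q | p) | []~q):
1. ~[][](<>~(~q | p) | []~q), 0
2. ~[](<>~(~q | p) | []~q), 1   [~[]-rule on 1: fresh world 1, 0R1]
3. ~(<>~(~q | p) | []~q), 2   [~[]-rule on 2: fresh world 2, 1R2]
4. ~<>~(~q | p), 2   [~|-rule on 3]
5. ~[]~q, 2   [~|-rule on 3]
6. ~q | p, 0   [~<>-rule on 4 via 2R0]
7. ~q | p, 1   [~<>-rule on 4 via 2R1]
8. ~q | p, 2   [~<>-rule on 4 via 2R2]
9. p, 0   [|-rule on 6 (branches; this branch)]
10. p, 1   [|-rule on 7 (branches; this branch)]
11. p, 2   [|-rule on 8 (branches; this branch)]
12. q, 3   [~[]-rule on 5: fresh world 3, 2R3]
13. ~q | p, 3   [~<>-rule on 4 via 2R3]
14. p, 3   [|-rule on 13 (branches; this branch)]
Accessibility: 0R0, 0R1, 0R2, 0R3, 1R0, 1R1, 1R2, 1R3, 2R0, 2R1, 2R2, 2R3, 3R0, 3R1, 3R2, 3R3
The negation has an open branch (countermodel exists).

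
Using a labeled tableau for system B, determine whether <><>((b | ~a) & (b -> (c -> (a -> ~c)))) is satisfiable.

Satisfiable

1. <><>((b | ~a) & (b -> (c -> (a -> ~c)))), w0
2. <>((b | ~a) & (b -> (c -> (a -> ~c)))), w1   [<>-rule on 1: fresh world w1, w0Rw1]
3. (b | ~a) & (b -> (c -> (a -> ~c))), w2   [<>-rule on 2: fresh world w2, w1Rw2]
4. b | ~a, w2   [&-rule on 3]
5. b -> (c -> (a -> ~c)), w2   [&-rule on 3]
6. ~a, w2   [|-rule on 4 (branches; this branch)]
7. c -> (a -> ~c), w2   [->-rule on 5 (branches; this branch)]
8. a -> ~c, w2   [->-rule on 7 (branches; this branch)]
9. ~c, w2   [->-rule on 8 (branches; this branch)]
Accessibility: w0Rw0, w0Rw1, w1Rw0, w1Rw1, w1Rw2, w2Rw1, w2Rw2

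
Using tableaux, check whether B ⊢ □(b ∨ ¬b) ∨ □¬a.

Valid

Tableau for the negation ¬(□(b ∨ ¬b) ∨ □¬a):
1. ¬(□(b ∨ ¬b) ∨ □¬a), u
2. ¬□(b ∨ ¬b), u   [¬∨-rule on 1]
3. ¬□¬a, u   [¬∨-rule on 1]
4. ¬(b ∨ ¬b), v   [¬□-rule on 2: fresh world v, uRv]
5. ¬b, v   [¬∨-rule on 4]
6. b, v   [¬∨-rule on 4]
Accessibility: uRu, uRv, vRu, vRv
Branch closes: b and ¬b both at v.
All branches of the negation close; one closing branch shown above.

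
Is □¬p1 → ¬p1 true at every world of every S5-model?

Tableau for the negation ¬(□¬p1 → ¬p1):
1. ¬(□¬p1 → ¬p1), u
2. □¬p1, u
3. p1, u
4. ¬p1, u
Accessibility: uRu
Branch closes: p1 and ¬p1 both at u.
All branches of the negation close; one closing branch shown above.

Valid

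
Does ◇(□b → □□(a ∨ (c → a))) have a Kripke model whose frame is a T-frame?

Yes, satisfiable

1. ◇(□b → □□(a ∨ (c → a))), 0
2. □b → □□(a ∨ (c → a)), 1
3. □□(a ∨ (c → a)), 1
4. □(a ∨ (c → a)), 1
5. a ∨ (c → a), 1
6. c → a, 1
7. a, 1
Accessibility: 0R0, 0R1, 1R1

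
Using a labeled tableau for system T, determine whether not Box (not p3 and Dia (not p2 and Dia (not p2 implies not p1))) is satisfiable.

Satisfiable

1. not Box (not p3 and Dia (not p2 and Dia (not p2 implies not p1))), w0
2. not (not p3 and Dia (not p2 and Dia (not p2 implies not p1))), w1   [neg-Box-rule on 1: fresh world w1, w0Rw1]
3. not Dia (not p2 and Dia (not p2 implies not p1)), w1   [neg-and-rule on 2 (branches; this branch)]
4. not (not p2 and Dia (not p2 implies not p1)), w1   [neg-Dia-rule on 3 via w1Rw1]
5. not Dia (not p2 implies not p1), w1   [neg-and-rule on 4 (branches; this branch)]
6. not (not p2 implies not p1), w1   [neg-Dia-rule on 5 via w1Rw1]
7. not p2, w1   [neg-implies-rule on 6]
8. p1, w1   [neg-implies-rule on 6]
Accessibility: w0Rw0, w0Rw1, w1Rw1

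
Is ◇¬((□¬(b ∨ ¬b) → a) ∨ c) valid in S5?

Tableau for the negation ¬◇¬((□¬(b ∨ ¬b) → a) ∨ c):
1. ¬◇¬((□¬(b ∨ ¬b) → a) ∨ c), w0
2. (□¬(b ∨ ¬b) → a) ∨ c, w0
3. c, w0
Accessibility: w0Rw0
The negation has an open branch (countermodel exists).

Invalid (countermodel exists)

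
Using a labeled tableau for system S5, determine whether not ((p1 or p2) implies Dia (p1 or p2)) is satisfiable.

1. not ((p1 or p2) implies Dia (p1 or p2)), u
2. p1 or p2, u
3. not Dia (p1 or p2), u
4. not (p1 or p2), u
5. not p1, u
6. not p2, u
7. p2, u
Accessibility: uRu
Branch closes: p2 and not p2 both at u.
(One branch shown.) All branches close.

Unsatisfiable (every branch closes)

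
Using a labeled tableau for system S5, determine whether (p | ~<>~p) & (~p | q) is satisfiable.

1. (p | ~<>~p) & (~p | q), u
2. p | ~<>~p, u
3. ~p | q, u
4. ~<>~p, u
5. p, u
6. q, u
Accessibility: uRu

Yes, satisfiable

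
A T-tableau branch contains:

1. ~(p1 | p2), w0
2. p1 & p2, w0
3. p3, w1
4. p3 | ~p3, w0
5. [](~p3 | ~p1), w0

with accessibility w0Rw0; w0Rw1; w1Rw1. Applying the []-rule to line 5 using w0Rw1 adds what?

~p3 | ~p1, w1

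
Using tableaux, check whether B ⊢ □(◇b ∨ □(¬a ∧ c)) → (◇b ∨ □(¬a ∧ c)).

Valid in B

Tableau for the negation ¬(□(◇b ∨ □(¬a ∧ c)) → (◇b ∨ □(¬a ∧ c))):
1. ¬(□(◇b ∨ □(¬a ∧ c)) → (◇b ∨ □(¬a ∧ c))), 0
2. □(◇b ∨ □(¬a ∧ c)), 0   [¬→-rule on 1]
3. ¬(◇b ∨ □(¬a ∧ c)), 0   [¬→-rule on 1]
4. ¬◇b, 0   [¬∨-rule on 3]
5. ¬□(¬a ∧ c), 0   [¬∨-rule on 3]
6. ◇b ∨ □(¬a ∧ c), 0   [□-rule on 2 via 0R0]
7. ¬b, 0   [¬◇-rule on 4 via 0R0]
8. ◇b, 0   [∨-rule on 6 (branches; this branch)]
9. ¬(¬a ∧ c), 1   [¬□-rule on 5: fresh world 1, 0R1]
10. ◇b ∨ □(¬a ∧ c), 1   [□-rule on 2 via 0R1]
11. ¬b, 1   [¬◇-rule on 4 via 0R1]
12. ¬c, 1   [¬∧-rule on 9 (branches; this branch)]
13. ◇b, 1   [∨-rule on 10 (branches; this branch)]
14. b, 2   [◇-rule on 8: fresh world 2, 0R2]
15. ◇b ∨ □(¬a ∧ c), 2   [□-rule on 2 via 0R2]
16. ¬b, 2   [¬◇-rule on 4 via 0R2]
Accessibility: 0R0, 0R1, 0R2, 1R0, 1R1, 2R0, 2R2
Branch closes: b and ¬b both at 2.
All branches of the negation close; one closing branch shown above.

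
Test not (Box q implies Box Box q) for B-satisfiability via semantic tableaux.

Satisfiable

1. not (Box q implies Box Box q), u
2. Box q, u   [neg-implies-rule on 1]
3. not Box Box q, u   [neg-implies-rule on 1]
4. q, u   [Box-rule on 2 via uRu]
5. not Box q, v   [neg-Box-rule on 3: fresh world v, uRv]
6. q, v   [Box-rule on 2 via uRv]
7. not q, w   [neg-Box-rule on 5: fresh world w, vRw]
Accessibility: uRu, uRv, vRu, vRv, vRw, wRv, wRw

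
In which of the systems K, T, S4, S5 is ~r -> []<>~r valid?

S5

S5-tableau for the negation ~(~r -> []<>~r):
1. ~(~r -> []<>~r), u
2. ~r, u   [~->-rule on 1]
3. ~[]<>~r, u   [~->-rule on 1]
4. ~<>~r, v   [~[]-rule on 3: fresh world v, uRv]
5. r, u   [~<>-rule on 4 via vRu]
Accessibility: uRu, uRv, vRu, vRv
Branch closes: r and ~r both at u.
Every branch closes (one shown): valid in S5.
S4-tableau for the negation ~(~r -> []<>~r):
1. ~(~r -> []<>~r), u
2. ~r, u   [~->-rule on 1]
3. ~[]<>~r, u   [~->-rule on 1]
4. ~<>~r, v   [~[]-rule on 3: fresh world v, uRv]
5. r, v   [~<>-rule on 4 via vRv]
Accessibility: uRu, uRv, vRv
Complete open branch: countermodel on an S4-frame, so not valid in S4, nor in K, T (the same frame is also a K-frame and a T-frame).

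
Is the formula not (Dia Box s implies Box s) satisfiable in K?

1. not (Dia Box s implies Box s), 0
2. Dia Box s, 0
3. not Box s, 0
4. Box s, 1
5. not s, 2
Accessibility: 0R1, 0R2

Satisfiable (open branch found)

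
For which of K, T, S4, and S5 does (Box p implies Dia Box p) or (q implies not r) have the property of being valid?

T, S4, S5

K-tableau for the negation not ((Box p implies Dia Box p) or (q implies not r)):
1. not ((Box p implies Dia Box p) or (q implies not r)), w0
2. not (Box p implies Dia Box p), w0   [neg-or-rule on 1]
3. not (q implies not r), w0   [neg-or-rule on 1]
4. Box p, w0   [neg-implies-rule on 2]
5. not Dia Box p, w0   [neg-implies-rule on 2]
6. q, w0   [neg-implies-rule on 3]
7. r, w0   [neg-implies-rule on 3]
Complete open branch: countermodel on a K-frame, so not valid in K.
T-tableau for the negation not ((Box p implies Dia Box p) or (q implies not r)):
1. not ((Box p implies Dia Box p) or (q implies not r)), w0
2. not (Box p implies Dia Box p), w0   [neg-or-rule on 1]
3. not (q implies not r), w0   [neg-or-rule on 1]
4. Box p, w0   [neg-implies-rule on 2]
5. not Dia Box p, w0   [neg-implies-rule on 2]
6. q, w0   [neg-implies-rule on 3]
7. r, w0   [neg-implies-rule on 3]
8. p, w0   [Box-rule on 4 via w0Rw0]
9. not Box p, w0   [neg-Dia-rule on 5 via w0Rw0]
10. not p, w1   [neg-Box-rule on 9: fresh world w1, w0Rw1]
11. p, w1   [Box-rule on 4 via w0Rw1]
Accessibility: w0Rw0, w0Rw1, w1Rw1
Branch closes: p and not p both at w1.
Every branch closes (one shown): valid in T, hence also in S4, S5 (every theorem of T is a theorem of S4 and S5).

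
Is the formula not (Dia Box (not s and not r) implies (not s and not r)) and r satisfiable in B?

Unsatisfiable

1. not (Dia Box (not s and not r) implies (not s and not r)) and r, w0
2. not (Dia Box (not s and not r) implies (not s and not r)), w0
3. r, w0
4. Dia Box (not s and not r), w0
5. not (not s and not r), w0
6. Box (not s and not r), w1
7. not s and not r, w0
8. not s, w0
9. not r, w0
Accessibility: w0Rw0, w0Rw1, w1Rw0, w1Rw1
Branch closes: r and not r both at w0.
All branches of the tableau close; one closing branch shown above.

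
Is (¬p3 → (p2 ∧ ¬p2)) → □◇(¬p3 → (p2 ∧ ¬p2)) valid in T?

Tableau for the negation ¬((¬p3 → (p2 ∧ ¬p2)) → □◇(¬p3 → (p2 ∧ ¬p2))):
1. ¬((¬p3 → (p2 ∧ ¬p2)) → □◇(¬p3 → (p2 ∧ ¬p2))), 0
2. ¬p3 → (p2 ∧ ¬p2), 0
3. ¬□◇(¬p3 → (p2 ∧ ¬p2)), 0
4. p3, 0
5. ¬◇(¬p3 → (p2 ∧ ¬p2)), 1
6. ¬(¬p3 → (p2 ∧ ¬p2)), 1
7. ¬p3, 1
8. ¬(p2 ∧ ¬p2), 1
9. p2, 1
Accessibility: 0R0, 0R1, 1R1
The negation has an open branch (countermodel exists).

Not valid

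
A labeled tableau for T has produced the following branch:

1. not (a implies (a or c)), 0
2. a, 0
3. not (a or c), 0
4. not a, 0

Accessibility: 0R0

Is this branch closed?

Both a and not a appear at 0.

Closed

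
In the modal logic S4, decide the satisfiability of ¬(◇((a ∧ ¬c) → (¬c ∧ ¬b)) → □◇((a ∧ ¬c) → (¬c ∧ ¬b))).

Satisfiable

1. ¬(◇((a ∧ ¬c) → (¬c ∧ ¬b)) → □◇((a ∧ ¬c) → (¬c ∧ ¬b))), 0
2. ◇((a ∧ ¬c) → (¬c ∧ ¬b)), 0
3. ¬□◇((a ∧ ¬c) → (¬c ∧ ¬b)), 0
4. (a ∧ ¬c) → (¬c ∧ ¬b), 1
5. ¬c ∧ ¬b, 1
6. ¬c, 1
7. ¬b, 1
8. ¬◇((a ∧ ¬c) → (¬c ∧ ¬b)), 2
9. ¬((a ∧ ¬c) → (¬c ∧ ¬b)), 2
10. a ∧ ¬c, 2
11. ¬(¬c ∧ ¬b), 2
12. a, 2
13. ¬c, 2
14. b, 2
Accessibility: 0R0, 0R1, 0R2, 1R1, 2R2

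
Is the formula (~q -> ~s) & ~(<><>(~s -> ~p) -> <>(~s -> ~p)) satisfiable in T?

1. (~q -> ~s) & ~(<><>(~s -> ~p) -> <>(~s -> ~p)), 0
2. ~q -> ~s, 0
3. ~(<><>(~s -> ~p) -> <>(~s -> ~p)), 0
4. <><>(~s -> ~p), 0
5. ~<>(~s -> ~p), 0
6. ~(~s -> ~p), 0
7. ~s, 0
8. p, 0
9. <>(~s -> ~p), 1
10. ~(~s -> ~p), 1
11. ~s, 1
12. p, 1
13. ~s -> ~p, 2
14. ~p, 2
Accessibility: 0R0, 0R1, 1R1, 1R2, 2R2

Yes, satisfiable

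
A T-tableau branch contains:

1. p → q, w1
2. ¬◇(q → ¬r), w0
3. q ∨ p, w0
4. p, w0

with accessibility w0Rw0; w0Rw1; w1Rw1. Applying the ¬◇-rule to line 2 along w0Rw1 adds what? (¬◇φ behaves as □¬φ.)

¬(q → ¬r), w1

¬◇φ behaves as □¬φ: propagate the negated body to each accessible world.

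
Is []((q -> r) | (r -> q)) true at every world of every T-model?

Yes, valid

Tableau for the negation ~[]((q -> r) | (r -> q)):
1. ~[]((q -> r) | (r -> q)), 0
2. ~((q -> r) | (r -> q)), 1
3. ~(q -> r), 1
4. ~(r -> q), 1
5. q, 1
6. ~r, 1
7. r, 1
8. ~q, 1
Accessibility: 0R0, 0R1, 1R1
Branch closes: r and ~r both at 1.
Every branch of the negation's tableau closes; the branch above is one of them.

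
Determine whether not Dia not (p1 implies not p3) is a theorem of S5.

Not valid

Tableau for the negation Dia not (p1 implies not p3):
1. Dia not (p1 implies not p3), u
2. not (p1 implies not p3), v
3. p1, v
4. p3, v
Accessibility: uRu, uRv, vRu, vRv
The negation has an open branch (countermodel exists).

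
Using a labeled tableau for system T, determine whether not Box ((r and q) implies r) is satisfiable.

1. not Box ((r and q) implies r), 0
2. not ((r and q) implies r), 1   [neg-Box-rule on 1: fresh world 1, 0R1]
3. r and q, 1   [neg-implies-rule on 2]
4. not r, 1   [neg-implies-rule on 2]
5. r, 1   [and-rule on 3]
6. q, 1   [and-rule on 3]
Accessibility: 0R0, 0R1, 1R1
Branch closes: r and not r both at 1.
Every branch closes; the branch above is one of them.

No, unsatisfiable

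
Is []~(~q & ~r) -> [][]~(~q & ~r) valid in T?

Tableau for the negation ~([]~(~q & ~r) -> [][]~(~q & ~r)):
1. ~([]~(~q & ~r) -> [][]~(~q & ~r)), w0
2. []~(~q & ~r), w0   [~->-rule on 1]
3. ~[][]~(~q & ~r), w0   [~->-rule on 1]
4. ~(~q & ~r), w0   [[]-rule on 2 via w0Rw0]
5. r, w0   [~&-rule on 4 (branches; this branch)]
6. ~[]~(~q & ~r), w1   [~[]-rule on 3: fresh world w1, w0Rw1]
7. ~(~q & ~r), w1   [[]-rule on 2 via w0Rw1]
8. r, w1   [~&-rule on 7 (branches; this branch)]
9. ~q & ~r, w2   [~[]-rule on 6: fresh world w2, w1Rw2]
10. ~q, w2   [&-rule on 9]
11. ~r, w2   [&-rule on 9]
Accessibility: w0Rw0, w0Rw1, w1Rw1, w1Rw2, w2Rw2
The negation has an open branch (countermodel exists).

Invalid (countermodel exists)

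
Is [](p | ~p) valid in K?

Tableau for the negation ~[](p | ~p):
1. ~[](p | ~p), 0
2. ~(p | ~p), 1
3. ~p, 1
4. p, 1
Accessibility: 0R1
Branch closes: p and ~p both at 1.
Every branch of the negation's tableau closes; the branch above is one of them.

Valid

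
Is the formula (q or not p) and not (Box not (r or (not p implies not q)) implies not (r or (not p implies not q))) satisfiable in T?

No, unsatisfiable

1. (q or not p) and not (Box not (r or (not p implies not q)) implies not (r or (not p implies not q))), w0
2. q or not p, w0
3. not (Box not (r or (not p implies not q)) implies not (r or (not p implies not q))), w0
4. Box not (r or (not p implies not q)), w0
5. r or (not p implies not q), w0
6. not (r or (not p implies not q)), w0
7. not r, w0
8. not (not p implies not q), w0
9. not p, w0
10. q, w0
11. not p implies not q, w0
12. not q, w0
Accessibility: w0Rw0
Branch closes: q and not q both at w0.
(One branch shown.) All branches close.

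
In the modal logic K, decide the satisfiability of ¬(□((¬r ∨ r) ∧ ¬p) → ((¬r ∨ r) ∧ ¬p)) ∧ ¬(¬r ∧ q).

Yes, satisfiable

1. ¬(□((¬r ∨ r) ∧ ¬p) → ((¬r ∨ r) ∧ ¬p)) ∧ ¬(¬r ∧ q), 0
2. ¬(□((¬r ∨ r) ∧ ¬p) → ((¬r ∨ r) ∧ ¬p)), 0   [∧-rule on 1]
3. ¬(¬r ∧ q), 0   [∧-rule on 1]
4. □((¬r ∨ r) ∧ ¬p), 0   [¬→-rule on 2]
5. ¬((¬r ∨ r) ∧ ¬p), 0   [¬→-rule on 2]
6. ¬q, 0   [¬∧-rule on 3 (branches; this branch)]
7. p, 0   [¬∧-rule on 5 (branches; this branch)]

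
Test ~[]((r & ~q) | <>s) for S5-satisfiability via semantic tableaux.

Satisfiable (open branch found)

1. ~[]((r & ~q) | <>s), 0
2. ~((r & ~q) | <>s), 1
3. ~(r & ~q), 1
4. ~<>s, 1
5. ~s, 0
6. ~s, 1
7. q, 1
Accessibility: 0R0, 0R1, 1R0, 1R1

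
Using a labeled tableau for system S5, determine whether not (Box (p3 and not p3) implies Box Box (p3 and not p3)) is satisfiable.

1. not (Box (p3 and not p3) implies Box Box (p3 and not p3)), u
2. Box (p3 and not p3), u
3. not Box Box (p3 and not p3), u
4. p3 and not p3, u
5. p3, u
6. not p3, u
Accessibility: uRu
Branch closes: p3 and not p3 both at u.
Every branch closes; the branch above is one of them.

Unsatisfiable (every branch closes)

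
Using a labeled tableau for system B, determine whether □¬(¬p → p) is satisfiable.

Satisfiable

1. □¬(¬p → p), u
2. ¬(¬p → p), u
3. ¬p, u
Accessibility: uRu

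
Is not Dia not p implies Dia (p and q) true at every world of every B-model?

No, not valid

Tableau for the negation not (not Dia not p implies Dia (p and q)):
1. not (not Dia not p implies Dia (p and q)), 0
2. not Dia not p, 0   [neg-implies-rule on 1]
3. not Dia (p and q), 0   [neg-implies-rule on 1]
4. p, 0   [neg-Dia-rule on 2 via 0R0]
5. not (p and q), 0   [neg-Dia-rule on 3 via 0R0]
6. not q, 0   [neg-and-rule on 5 (branches; this branch)]
Accessibility: 0R0
The negation has an open branch (countermodel exists).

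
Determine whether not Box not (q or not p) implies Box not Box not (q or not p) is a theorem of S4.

No, not valid

Tableau for the negation not (not Box not (q or not p) implies Box not Box not (q or not p)):
1. not (not Box not (q or not p) implies Box not Box not (q or not p)), 0
2. not Box not (q or not p), 0
3. not Box not Box not (q or not p), 0
4. q or not p, 1
5. not p, 1
6. Box not (q or not p), 2
7. not (q or not p), 2
8. not q, 2
9. p, 2
Accessibility: 0R0, 0R1, 0R2, 1R1, 2R2
The negation has an open branch (countermodel exists).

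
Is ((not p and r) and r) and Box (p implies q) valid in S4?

Not valid

Tableau for the negation not (((not p and r) and r) and Box (p implies q)):
1. not (((not p and r) and r) and Box (p implies q)), w0
2. not Box (p implies q), w0
3. not (p implies q), w1
4. p, w1
5. not q, w1
Accessibility: w0Rw0, w0Rw1, w1Rw1
The negation has an open branch (countermodel exists).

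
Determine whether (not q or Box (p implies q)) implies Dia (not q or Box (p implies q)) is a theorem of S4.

Tableau for the negation not ((not q or Box (p implies q)) implies Dia (not q or Box (p implies q))):
1. not ((not q or Box (p implies q)) implies Dia (not q or Box (p implies q))), 0
2. not q or Box (p implies q), 0   [neg-implies-rule on 1]
3. not Dia (not q or Box (p implies q)), 0   [neg-implies-rule on 1]
4. not (not q or Box (p implies q)), 0   [neg-Dia-rule on 3 via 0R0]
5. q, 0   [neg-or-rule on 4]
6. not Box (p implies q), 0   [neg-or-rule on 4]
7. Box (p implies q), 0   [or-rule on 2 (branches; this branch)]
8. p implies q, 0   [Box-rule on 7 via 0R0]
9. not (p implies q), 1   [neg-Box-rule on 6: fresh world 1, 0R1]
10. p, 1   [neg-implies-rule on 9]
11. not q, 1   [neg-implies-rule on 9]
12. not (not q or Box (p implies q)), 1   [neg-Dia-rule on 3 via 0R1]
13. q, 1   [neg-or-rule on 12]
14. not Box (p implies q), 1   [neg-or-rule on 12]
Accessibility: 0R0, 0R1, 1R1
Branch closes: q and not q both at 1.
Every branch of the negation's tableau closes; the branch above is one of them.

Valid in S4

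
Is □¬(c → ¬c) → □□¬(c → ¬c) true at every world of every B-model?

Not valid

Tableau for the negation ¬(□¬(c → ¬c) → □□¬(c → ¬c)):
1. ¬(□¬(c → ¬c) → □□¬(c → ¬c)), w0
2. □¬(c → ¬c), w0   [¬→-rule on 1]
3. ¬□□¬(c → ¬c), w0   [¬→-rule on 1]
4. ¬(c → ¬c), w0   [□-rule on 2 via w0Rw0]
5. c, w0   [¬→-rule on 4]
6. ¬□¬(c → ¬c), w1   [¬□-rule on 3: fresh world w1, w0Rw1]
7. ¬(c → ¬c), w1   [□-rule on 2 via w0Rw1]
8. c, w1   [¬→-rule on 7]
9. c → ¬c, w2   [¬□-rule on 6: fresh world w2, w1Rw2]
10. ¬c, w2   [→-rule on 9 (branches; this branch)]
Accessibility: w0Rw0, w0Rw1, w1Rw0, w1Rw1, w1Rw2, w2Rw1, w2Rw2
The negation has an open branch (countermodel exists).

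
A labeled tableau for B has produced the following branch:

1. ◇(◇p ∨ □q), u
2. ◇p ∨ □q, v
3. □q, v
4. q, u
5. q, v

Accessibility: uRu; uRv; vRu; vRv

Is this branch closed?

There is no literal clash: for every atom and world, at most one sign appears.

Open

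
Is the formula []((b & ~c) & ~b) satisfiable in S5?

No, unsatisfiable

1. []((b & ~c) & ~b), u
2. (b & ~c) & ~b, u   [[]-rule on 1 via uRu]
3. b & ~c, u   [&-rule on 2]
4. ~b, u   [&-rule on 2]
5. b, u   [&-rule on 3]
6. ~c, u   [&-rule on 3]
Accessibility: uRu
Branch closes: b and ~b both at u.
Every branch closes; the branch above is one of them.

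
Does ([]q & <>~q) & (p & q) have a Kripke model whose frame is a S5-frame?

No, unsatisfiable

1. ([]q & <>~q) & (p & q), 0
2. []q & <>~q, 0
3. p & q, 0
4. []q, 0
5. <>~q, 0
6. p, 0
7. q, 0
8. ~q, 1
9. q, 1
Accessibility: 0R0, 0R1, 1R0, 1R1
Branch closes: q and ~q both at 1.
All branches of the tableau close; one closing branch shown above.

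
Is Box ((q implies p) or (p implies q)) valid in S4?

Yes, valid

Tableau for the negation not Box ((q implies p) or (p implies q)):
1. not Box ((q implies p) or (p implies q)), w0
2. not ((q implies p) or (p implies q)), w1   [neg-Box-rule on 1: fresh world w1, w0Rw1]
3. not (q implies p), w1   [neg-or-rule on 2]
4. not (p implies q), w1   [neg-or-rule on 2]
5. q, w1   [neg-implies-rule on 3]
6. not p, w1   [neg-implies-rule on 3]
7. p, w1   [neg-implies-rule on 4]
8. not q, w1   [neg-implies-rule on 4]
Accessibility: w0Rw0, w0Rw1, w1Rw1
Branch closes: p and not p both at w1.
Every branch of the negation's tableau closes; the branch above is one of them.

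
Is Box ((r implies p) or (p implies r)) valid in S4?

Tableau for the negation not Box ((r implies p) or (p implies r)):
1. not Box ((r implies p) or (p implies r)), 0
2. not ((r implies p) or (p implies r)), 1   [neg-Box-rule on 1: fresh world 1, 0R1]
3. not (r implies p), 1   [neg-or-rule on 2]
4. not (p implies r), 1   [neg-or-rule on 2]
5. r, 1   [neg-implies-rule on 3]
6. not p, 1   [neg-implies-rule on 3]
7. p, 1   [neg-implies-rule on 4]
8. not r, 1   [neg-implies-rule on 4]
Accessibility: 0R0, 0R1, 1R1
Branch closes: p and not p both at 1.
All branches of the negation close; one closing branch shown above.

Yes, valid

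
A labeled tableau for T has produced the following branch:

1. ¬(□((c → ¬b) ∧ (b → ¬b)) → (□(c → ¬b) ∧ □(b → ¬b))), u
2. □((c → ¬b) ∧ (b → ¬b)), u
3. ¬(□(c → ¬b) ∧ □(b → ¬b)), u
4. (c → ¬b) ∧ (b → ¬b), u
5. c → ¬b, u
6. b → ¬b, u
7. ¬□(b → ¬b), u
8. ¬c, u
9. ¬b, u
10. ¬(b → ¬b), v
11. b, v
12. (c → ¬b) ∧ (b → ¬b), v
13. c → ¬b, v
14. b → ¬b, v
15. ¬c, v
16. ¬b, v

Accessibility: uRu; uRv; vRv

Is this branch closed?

Yes, closed

Both b and ¬b appear at v.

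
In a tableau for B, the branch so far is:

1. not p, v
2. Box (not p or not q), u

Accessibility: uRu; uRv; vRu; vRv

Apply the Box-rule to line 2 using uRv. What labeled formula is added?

not p or not q, v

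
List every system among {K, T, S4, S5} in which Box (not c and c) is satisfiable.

K

T-tableau for the formula:
1. Box (not c and c), w0
2. not c and c, w0   [Box-rule on 1 via w0Rw0]
3. not c, w0   [and-rule on 2]
4. c, w0   [and-rule on 2]
Accessibility: w0Rw0
Branch closes: c and not c both at w0.
Every branch closes (one shown): unsatisfiable in T, hence also in S4, S5 (every S4/S5-frame is a T-frame).
K-tableau for the formula:
1. Box (not c and c), w0
Complete open branch: satisfiable in K.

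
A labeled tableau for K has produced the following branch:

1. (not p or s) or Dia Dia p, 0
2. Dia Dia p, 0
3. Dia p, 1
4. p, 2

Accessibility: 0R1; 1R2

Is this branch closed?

No world carries both an atom and its negation.

No, open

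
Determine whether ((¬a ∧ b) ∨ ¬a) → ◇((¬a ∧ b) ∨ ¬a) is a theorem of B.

Tableau for the negation ¬(((¬a ∧ b) ∨ ¬a) → ◇((¬a ∧ b) ∨ ¬a)):
1. ¬(((¬a ∧ b) ∨ ¬a) → ◇((¬a ∧ b) ∨ ¬a)), 0
2. (¬a ∧ b) ∨ ¬a, 0
3. ¬◇((¬a ∧ b) ∨ ¬a), 0
4. ¬((¬a ∧ b) ∨ ¬a), 0
5. ¬(¬a ∧ b), 0
6. a, 0
7. ¬a ∧ b, 0
8. ¬a, 0
9. b, 0
Accessibility: 0R0
Branch closes: a and ¬a both at 0.
Every branch of the negation's tableau closes; the branch above is one of them.

Yes, valid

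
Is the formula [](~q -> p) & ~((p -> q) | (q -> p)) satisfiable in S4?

1. [](~q -> p) & ~((p -> q) | (q -> p)), u
2. [](~q -> p), u
3. ~((p -> q) | (q -> p)), u
4. ~(p -> q), u
5. ~(q -> p), u
6. p, u
7. ~q, u
8. q, u
9. ~p, u
Accessibility: uRu
Branch closes: q and ~q both at u.
Every branch closes; the branch above is one of them.

Unsatisfiable (every branch closes)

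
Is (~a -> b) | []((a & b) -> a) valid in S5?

Tableau for the negation ~((~a -> b) | []((a & b) -> a)):
1. ~((~a -> b) | []((a & b) -> a)), u
2. ~(~a -> b), u   [~|-rule on 1]
3. ~[]((a & b) -> a), u   [~|-rule on 1]
4. ~a, u   [~->-rule on 2]
5. ~b, u   [~->-rule on 2]
6. ~((a & b) -> a), v   [~[]-rule on 3: fresh world v, uRv]
7. a & b, v   [~->-rule on 6]
8. ~a, v   [~->-rule on 6]
9. a, v   [&-rule on 7]
10. b, v   [&-rule on 7]
Accessibility: uRu, uRv, vRu, vRv
Branch closes: a and ~a both at v.
All branches of the negation close; one closing branch shown above.

Valid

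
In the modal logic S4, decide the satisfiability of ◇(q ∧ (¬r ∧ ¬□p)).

Satisfiable (open branch found)

1. ◇(q ∧ (¬r ∧ ¬□p)), 0
2. q ∧ (¬r ∧ ¬□p), 1
3. q, 1
4. ¬r ∧ ¬□p, 1
5. ¬r, 1
6. ¬□p, 1
7. ¬p, 2
Accessibility: 0R0, 0R1, 0R2, 1R1, 1R2, 2R2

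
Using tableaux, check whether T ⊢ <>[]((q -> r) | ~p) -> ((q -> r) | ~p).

Tableau for the negation ~(<>[]((q -> r) | ~p) -> ((q -> r) | ~p)):
1. ~(<>[]((q -> r) | ~p) -> ((q -> r) | ~p)), u
2. <>[]((q -> r) | ~p), u   [~->-rule on 1]
3. ~((q -> r) | ~p), u   [~->-rule on 1]
4. ~(q -> r), u   [~|-rule on 3]
5. p, u   [~|-rule on 3]
6. q, u   [~->-rule on 4]
7. ~r, u   [~->-rule on 4]
8. []((q -> r) | ~p), v   [<>-rule on 2: fresh world v, uRv]
9. (q -> r) | ~p, v   [[]-rule on 8 via vRv]
10. ~p, v   [|-rule on 9 (branches; this branch)]
Accessibility: uRu, uRv, vRv
The negation has an open branch (countermodel exists).

Invalid (countermodel exists)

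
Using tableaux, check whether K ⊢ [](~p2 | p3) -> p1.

Tableau for the negation ~([](~p2 | p3) -> p1):
1. ~([](~p2 | p3) -> p1), w0
2. [](~p2 | p3), w0
3. ~p1, w0
The negation has an open branch (countermodel exists).

Not valid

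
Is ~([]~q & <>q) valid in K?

Yes, valid

Tableau for the negation []~q & <>q:
1. []~q & <>q, u
2. []~q, u   [&-rule on 1]
3. <>q, u   [&-rule on 1]
4. q, v   [<>-rule on 3: fresh world v, uRv]
5. ~q, v   [[]-rule on 2 via uRv]
Accessibility: uRv
Branch closes: q and ~q both at v.
Every branch of the negation's tableau closes; the branch above is one of them.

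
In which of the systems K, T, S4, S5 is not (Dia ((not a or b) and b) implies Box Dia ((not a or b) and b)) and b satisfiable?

K, T, S4

S4-tableau for the formula:
1. not (Dia ((not a or b) and b) implies Box Dia ((not a or b) and b)) and b, u
2. not (Dia ((not a or b) and b) implies Box Dia ((not a or b) and b)), u
3. b, u
4. Dia ((not a or b) and b), u
5. not Box Dia ((not a or b) and b), u
6. (not a or b) and b, v
7. not a or b, v
8. b, v
9. not Dia ((not a or b) and b), w
10. not ((not a or b) and b), w
11. not b, w
Accessibility: uRu, uRv, uRw, vRv, wRw
Complete open branch: satisfiable in S4, hence also in K, T (this S4-model is also a K-model and a T-model).
S5-tableau for the formula:
1. not (Dia ((not a or b) and b) implies Box Dia ((not a or b) and b)) and b, u
2. not (Dia ((not a or b) and b) implies Box Dia ((not a or b) and b)), u
3. b, u
4. Dia ((not a or b) and b), u
5. not Box Dia ((not a or b) and b), u
6. (not a or b) and b, v
7. not a or b, v
8. b, v
9. not Dia ((not a or b) and b), w
10. not ((not a or b) and b), u
11. not ((not a or b) and b), v
12. not ((not a or b) and b), w
13. not (not a or b), u
14. a, u
15. not b, u
Accessibility: uRu, uRv, uRw, vRu, vRv, vRw, wRu, wRv, wRw
Branch closes: b and not b both at u.
Every branch closes (one shown): unsatisfiable in S5.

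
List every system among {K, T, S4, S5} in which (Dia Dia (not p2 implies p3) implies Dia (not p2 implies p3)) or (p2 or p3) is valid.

S4, S5

S4-tableau for the negation not ((Dia Dia (not p2 implies p3) implies Dia (not p2 implies p3)) or (p2 or p3)):
1. not ((Dia Dia (not p2 implies p3) implies Dia (not p2 implies p3)) or (p2 or p3)), 0
2. not (Dia Dia (not p2 implies p3) implies Dia (not p2 implies p3)), 0
3. not (p2 or p3), 0
4. Dia Dia (not p2 implies p3), 0
5. not Dia (not p2 implies p3), 0
6. not p2, 0
7. not p3, 0
8. not (not p2 implies p3), 0
9. Dia (not p2 implies p3), 1
10. not (not p2 implies p3), 1
11. not p2, 1
12. not p3, 1
13. not p2 implies p3, 2
14. not (not p2 implies p3), 2
15. not p2, 2
16. not p3, 2
17. p3, 2
Accessibility: 0R0, 0R1, 0R2, 1R1, 1R2, 2R2
Branch closes: p3 and not p3 both at 2.
Every branch closes (one shown): valid in S4, hence also in S5 (every theorem of S4 is a theorem of S5).
T-tableau for the negation not ((Dia Dia (not p2 implies p3) implies Dia (not p2 implies p3)) or (p2 or p3)):
1. not ((Dia Dia (not p2 implies p3) implies Dia (not p2 implies p3)) or (p2 or p3)), 0
2. not (Dia Dia (not p2 implies p3) implies Dia (not p2 implies p3)), 0
3. not (p2 or p3), 0
4. Dia Dia (not p2 implies p3), 0
5. not Dia (not p2 implies p3), 0
6. not p2, 0
7. not p3, 0
8. not (not p2 implies p3), 0
9. Dia (not p2 implies p3), 1
10. not (not p2 implies p3), 1
11. not p2, 1
12. not p3, 1
13. not p2 implies p3, 2
14. p3, 2
Accessibility: 0R0, 0R1, 1R1, 1R2, 2R2
Complete open branch: countermodel on a T-frame, so not valid in T, nor in K (the same frame is also a K-frame).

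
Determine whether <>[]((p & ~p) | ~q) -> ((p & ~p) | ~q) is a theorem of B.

Tableau for the negation ~(<>[]((p & ~p) | ~q) -> ((p & ~p) | ~q)):
1. ~(<>[]((p & ~p) | ~q) -> ((p & ~p) | ~q)), w0
2. <>[]((p & ~p) | ~q), w0   [~->-rule on 1]
3. ~((p & ~p) | ~q), w0   [~->-rule on 1]
4. ~(p & ~p), w0   [~|-rule on 3]
5. q, w0   [~|-rule on 3]
6. p, w0   [~&-rule on 4 (branches; this branch)]
7. []((p & ~p) | ~q), w1   [<>-rule on 2: fresh world w1, w0Rw1]
8. (p & ~p) | ~q, w0   [[]-rule on 7 via w1Rw0]
9. (p & ~p) | ~q, w1   [[]-rule on 7 via w1Rw1]
10. p & ~p, w0   [|-rule on 8 (branches; this branch)]
11. ~p, w0   [&-rule on 10]
Accessibility: w0Rw0, w0Rw1, w1Rw0, w1Rw1
Branch closes: p and ~p both at w0.
All branches of the negation close; one closing branch shown above.

Valid in B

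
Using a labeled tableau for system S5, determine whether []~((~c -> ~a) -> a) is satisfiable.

Satisfiable

1. []~((~c -> ~a) -> a), 0
2. ~((~c -> ~a) -> a), 0
3. ~c -> ~a, 0
4. ~a, 0
Accessibility: 0R0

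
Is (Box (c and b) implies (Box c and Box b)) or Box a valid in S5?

Valid in S5

Tableau for the negation not ((Box (c and b) implies (Box c and Box b)) or Box a):
1. not ((Box (c and b) implies (Box c and Box b)) or Box a), w0
2. not (Box (c and b) implies (Box c and Box b)), w0
3. not Box a, w0
4. Box (c and b), w0
5. not (Box c and Box b), w0
6. c and b, w0
7. c, w0
8. b, w0
9. not Box b, w0
10. not a, w1
11. c and b, w1
12. c, w1
13. b, w1
14. not b, w2
15. c and b, w2
16. c, w2
17. b, w2
Accessibility: w0Rw0, w0Rw1, w0Rw2, w1Rw0, w1Rw1, w1Rw2, w2Rw0, w2Rw1, w2Rw2
Branch closes: b and not b both at w2.
All branches of the negation close; one closing branch shown above.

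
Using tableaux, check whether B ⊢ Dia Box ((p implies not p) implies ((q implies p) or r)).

No, not valid

Tableau for the negation not Dia Box ((p implies not p) implies ((q implies p) or r)):
1. not Dia Box ((p implies not p) implies ((q implies p) or r)), w0
2. not Box ((p implies not p) implies ((q implies p) or r)), w0
3. not ((p implies not p) implies ((q implies p) or r)), w1
4. p implies not p, w1
5. not ((q implies p) or r), w1
6. not (q implies p), w1
7. not r, w1
8. q, w1
9. not p, w1
10. not Box ((p implies not p) implies ((q implies p) or r)), w1
11. not ((p implies not p) implies ((q implies p) or r)), w2
12. p implies not p, w2
13. not ((q implies p) or r), w2
14. not (q implies p), w2
15. not r, w2
16. q, w2
17. not p, w2
Accessibility: w0Rw0, w0Rw1, w1Rw0, w1Rw1, w1Rw2, w2Rw1, w2Rw2
The negation has an open branch (countermodel exists).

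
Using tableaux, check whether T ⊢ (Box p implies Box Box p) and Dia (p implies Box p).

No, not valid

Tableau for the negation not ((Box p implies Box Box p) and Dia (p implies Box p)):
1. not ((Box p implies Box Box p) and Dia (p implies Box p)), 0
2. not (Box p implies Box Box p), 0   [neg-and-rule on 1 (branches; this branch)]
3. Box p, 0   [neg-implies-rule on 2]
4. not Box Box p, 0   [neg-implies-rule on 2]
5. p, 0   [Box-rule on 3 via 0R0]
6. not Box p, 1   [neg-Box-rule on 4: fresh world 1, 0R1]
7. p, 1   [Box-rule on 3 via 0R1]
8. not p, 2   [neg-Box-rule on 6: fresh world 2, 1R2]
Accessibility: 0R0, 0R1, 1R1, 1R2, 2R2
The negation has an open branch (countermodel exists).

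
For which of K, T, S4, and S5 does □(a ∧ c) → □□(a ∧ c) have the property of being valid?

S4, S5

S4-tableau for the negation ¬(□(a ∧ c) → □□(a ∧ c)):
1. ¬(□(a ∧ c) → □□(a ∧ c)), u
2. □(a ∧ c), u
3. ¬□□(a ∧ c), u
4. a ∧ c, u
5. a, u
6. c, u
7. ¬□(a ∧ c), v
8. a ∧ c, v
9. a, v
10. c, v
11. ¬(a ∧ c), w
12. a ∧ c, w
13. a, w
14. c, w
15. ¬c, w
Accessibility: uRu, uRv, uRw, vRv, vRw, wRw
Branch closes: c and ¬c both at w.
Every branch closes (one shown): valid in S4, hence also in S5 (every theorem of S4 is a theorem of S5).
T-tableau for the negation ¬(□(a ∧ c) → □□(a ∧ c)):
1. ¬(□(a ∧ c) → □□(a ∧ c)), u
2. □(a ∧ c), u
3. ¬□□(a ∧ c), u
4. a ∧ c, u
5. a, u
6. c, u
7. ¬□(a ∧ c), v
8. a ∧ c, v
9. a, v
10. c, v
11. ¬(a ∧ c), w
12. ¬c, w
Accessibility: uRu, uRv, vRv, vRw, wRw
Complete open branch: countermodel on a T-frame, so not valid in T, nor in K (the same frame is also a K-frame).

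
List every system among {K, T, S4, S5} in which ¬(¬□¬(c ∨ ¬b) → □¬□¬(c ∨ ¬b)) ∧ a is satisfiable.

S5-tableau for the formula:
1. ¬(¬□¬(c ∨ ¬b) → □¬□¬(c ∨ ¬b)) ∧ a, w0
2. ¬(¬□¬(c ∨ ¬b) → □¬□¬(c ∨ ¬b)), w0   [∧-rule on 1]
3. a, w0   [∧-rule on 1]
4. ¬□¬(c ∨ ¬b), w0   [¬→-rule on 2]
5. ¬□¬□¬(c ∨ ¬b), w0   [¬→-rule on 2]
6. c ∨ ¬b, w1   [¬□-rule on 4: fresh world w1, w0Rw1]
7. ¬b, w1   [∨-rule on 6 (branches; this branch)]
8. □¬(c ∨ ¬b), w2   [¬□-rule on 5: fresh world w2, w0Rw2]
9. ¬(c ∨ ¬b), w0   [□-rule on 8 via w2Rw0]
10. ¬c, w0   [¬∨-rule on 9]
11. b, w0   [¬∨-rule on 9]
12. ¬(c ∨ ¬b), w1   [□-rule on 8 via w2Rw1]
13. ¬c, w1   [¬∨-rule on 12]
14. b, w1   [¬∨-rule on 12]
Accessibility: w0Rw0, w0Rw1, w0Rw2, w1Rw0, w1Rw1, w1Rw2, w2Rw0, w2Rw1, w2Rw2
Branch closes: b and ¬b both at w1.
Every branch closes (one shown): unsatisfiable in S5.
S4-tableau for the formula:
1. ¬(¬□¬(c ∨ ¬b) → □¬□¬(c ∨ ¬b)) ∧ a, w0
2. ¬(¬□¬(c ∨ ¬b) → □¬□¬(c ∨ ¬b)), w0   [∧-rule on 1]
3. a, w0   [∧-rule on 1]
4. ¬□¬(c ∨ ¬b), w0   [¬→-rule on 2]
5. ¬□¬□¬(c ∨ ¬b), w0   [¬→-rule on 2]
6. c ∨ ¬b, w1   [¬□-rule on 4: fresh world w1, w0Rw1]
7. ¬b, w1   [∨-rule on 6 (branches; this branch)]
8. □¬(c ∨ ¬b), w2   [¬□-rule on 5: fresh world w2, w0Rw2]
9. ¬(c ∨ ¬b), w2   [□-rule on 8 via w2Rw2]
10. ¬c, w2   [¬∨-rule on 9]
11. b, w2   [¬∨-rule on 9]
Accessibility: w0Rw0, w0Rw1, w0Rw2, w1Rw1, w2Rw2
Complete open branch: satisfiable in S4, hence also in K, T (this S4-model is also a K-model and a T-model).

K, T, S4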